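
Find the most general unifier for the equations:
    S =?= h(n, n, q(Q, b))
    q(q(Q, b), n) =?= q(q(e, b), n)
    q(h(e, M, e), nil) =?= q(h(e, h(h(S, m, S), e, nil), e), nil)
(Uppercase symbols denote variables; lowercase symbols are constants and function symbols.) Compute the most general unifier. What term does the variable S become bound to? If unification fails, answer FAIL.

h(n, n, q(e, b))

Bind S := h(n, n, q(Q, b)); substituting into the one remaining equation that mentions S gives: q(h(e, M, e), nil) =?= q(h(e, h(h(h(n, n, q(Q, b)), m, h(n, n, q(Q, b))), e, nil), e), nil).
Decompose q/2: q(Q, b) =?= q(e, b),  n =?= n.
Decompose q/2: Q =?= e,  b =?= b.
Bind Q := e; substituting into the one remaining equation that mentions Q gives: q(h(e, M, e), nil) =?= q(h(e, h(h(h(n, n, q(e, b)), m, h(n, n, q(e, b))), e, nil), e), nil). Substituting into the earlier binding gives S := h(n, n, q(e, b)).
Delete trivial equation b =?= b.
Delete trivial equation n =?= n.
Decompose q/2: h(e, M, e) =?= h(e, h(h(h(n, n, q(e, b)), m, h(n, n, q(e, b))), e, nil), e),  nil =?= nil.
Decompose h/3: e =?= e,  M =?= h(h(h(n, n, q(e, b)), m, h(n, n, q(e, b))), e, nil),  e =?= e.
Delete trivial equation e =?= e.
Bind M := h(h(h(n, n, q(e, b)), m, h(n, n, q(e, b))), e, nil); no other remaining equation mentions M.
Delete trivial equation e =?= e.
Delete trivial equation nil =?= nil.
MGU = { S ↦ h(n, n, q(e, b)), Q ↦ e, M ↦ h(h(h(n, n, q(e, b)), m, h(n, n, q(e, b))), e, nil) }, so S ↦ h(n, n, q(e, b)).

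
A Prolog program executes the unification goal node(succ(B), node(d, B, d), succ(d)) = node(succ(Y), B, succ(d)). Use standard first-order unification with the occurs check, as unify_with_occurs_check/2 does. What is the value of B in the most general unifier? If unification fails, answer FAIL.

Decompose node/3: succ(B) = succ(Y),  node(d, B, d) = B,  succ(d) = succ(d).
Decompose succ/1: B = Y.
Bind B := Y; substituting into the one remaining equation that mentions B gives: node(d, Y, d) = Y.
Occurs check fails: Y occurs in node(d, Y, d); the equation Y = node(d, Y, d) has no finite solution.

FAIL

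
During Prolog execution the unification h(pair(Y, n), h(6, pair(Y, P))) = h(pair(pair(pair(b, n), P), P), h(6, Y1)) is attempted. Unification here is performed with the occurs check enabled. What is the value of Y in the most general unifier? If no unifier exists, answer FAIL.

pair(pair(b, n), n)

Decompose h/2: pair(Y, n) = pair(pair(pair(b, n), P), P),  h(6, pair(Y, P)) = h(6, Y1).
Decompose pair/2: Y = pair(pair(b, n), P),  n = P.
Bind Y := pair(pair(b, n), P); substituting into the one remaining equation that mentions Y gives: h(6, pair(pair(pair(b, n), P), P)) = h(6, Y1).
Bind P := n; substituting into the remaining equation gives: h(6, pair(pair(pair(b, n), n), n)) = h(6, Y1). Substituting into the earlier binding gives Y := pair(pair(b, n), n).
Decompose h/2: 6 = 6,  pair(pair(pair(b, n), n), n) = Y1.
Delete trivial equation 6 = 6.
Bind Y1 := pair(pair(pair(b, n), n), n).
MGU = { Y = pair(pair(b, n), n), P = n, Y1 = pair(pair(pair(b, n), n), n) }, so Y = pair(pair(b, n), n).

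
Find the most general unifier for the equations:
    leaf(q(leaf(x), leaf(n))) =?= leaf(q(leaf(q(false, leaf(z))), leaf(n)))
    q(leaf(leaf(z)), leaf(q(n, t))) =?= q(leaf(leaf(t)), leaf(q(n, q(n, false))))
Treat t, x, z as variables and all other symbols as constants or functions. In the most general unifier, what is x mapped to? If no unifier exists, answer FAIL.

Decompose leaf/1: q(leaf(x), leaf(n)) =?= q(leaf(q(false, leaf(z))), leaf(n)).
Decompose q/2: leaf(x) =?= leaf(q(false, leaf(z))),  leaf(n) =?= leaf(n).
Decompose leaf/1: x =?= q(false, leaf(z)).
Bind x := q(false, leaf(z)); no other remaining equation mentions x.
Delete trivial equation leaf(n) =?= leaf(n).
Decompose q/2: leaf(leaf(z)) =?= leaf(leaf(t)),  leaf(q(n, t)) =?= leaf(q(n, q(n, false))).
Decompose leaf/1: leaf(z) =?= leaf(t).
Decompose leaf/1: z =?= t.
Bind z := t; no other remaining equation mentions z. Substituting into the earlier binding gives x := q(false, leaf(t)).
Decompose leaf/1: q(n, t) =?= q(n, q(n, false)).
Decompose q/2: n =?= n,  t =?= q(n, false).
Delete trivial equation n =?= n.
Bind t := q(n, false). Substituting into the earlier bindings gives x := q(false, leaf(q(n, false))), z := q(n, false).
MGU = { x ↦ q(false, leaf(q(n, false))), z ↦ q(n, false), t ↦ q(n, false) }, so x ↦ q(false, leaf(q(n, false))).

q(false, leaf(q(n, false)))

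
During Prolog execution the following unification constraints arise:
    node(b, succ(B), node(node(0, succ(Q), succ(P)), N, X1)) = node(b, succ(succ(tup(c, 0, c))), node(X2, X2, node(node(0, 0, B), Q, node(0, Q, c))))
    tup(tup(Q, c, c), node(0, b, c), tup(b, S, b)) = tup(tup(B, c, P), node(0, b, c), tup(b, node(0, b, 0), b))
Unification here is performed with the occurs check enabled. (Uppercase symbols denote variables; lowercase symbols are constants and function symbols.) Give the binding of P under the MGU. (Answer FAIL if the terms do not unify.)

c

Decompose node/3: b = b,  succ(B) = succ(succ(tup(c, 0, c))),  node(node(0, succ(Q), succ(P)), N, X1) = node(X2, X2, node(node(0, 0, B), Q, node(0, Q, c))).
Delete trivial equation b = b.
Decompose succ/1: B = succ(tup(c, 0, c)).
Bind B := succ(tup(c, 0, c)); substituting into the remaining equations gives: node(node(0, succ(Q), succ(P)), N, X1) = node(X2, X2, node(node(0, 0, succ(tup(c, 0, c))), Q, node(0, Q, c))),  tup(tup(Q, c, c), node(0, b, c), tup(b, S, b)) = tup(tup(succ(tup(c, 0, c)), c, P), node(0, b, c), tup(b, node(0, b, 0), b)).
Decompose node/3: node(0, succ(Q), succ(P)) = X2,  N = X2,  X1 = node(node(0, 0, succ(tup(c, 0, c))), Q, node(0, Q, c)).
Bind X2 := node(0, succ(Q), succ(P)); substituting into the one remaining equation that mentions X2 gives: N = node(0, succ(Q), succ(P)).
Bind N := node(0, succ(Q), succ(P)); no other remaining equation mentions N.
Bind X1 := node(node(0, 0, succ(tup(c, 0, c))), Q, node(0, Q, c)); no other remaining equation mentions X1.
Decompose tup/3: tup(Q, c, c) = tup(succ(tup(c, 0, c)), c, P),  node(0, b, c) = node(0, b, c),  tup(b, S, b) = tup(b, node(0, b, 0), b).
Decompose tup/3: Q = succ(tup(c, 0, c)),  c = c,  c = P.
Bind Q := succ(tup(c, 0, c)); no other remaining equation mentions Q. Substituting into the earlier bindings gives X2 := node(0, succ(succ(tup(c, 0, c))), succ(P)), N := node(0, succ(succ(tup(c, 0, c))), succ(P)), X1 := node(node(0, 0, succ(tup(c, 0, c))), succ(tup(c, 0, c)), node(0, succ(tup(c, 0, c)), c)).
Delete trivial equation c = c.
Bind P := c; no other remaining equation mentions P. Substituting into the earlier bindings gives X2 := node(0, succ(succ(tup(c, 0, c))), succ(c)), N := node(0, succ(succ(tup(c, 0, c))), succ(c)).
Delete trivial equation node(0, b, c) = node(0, b, c).
Decompose tup/3: b = b,  S = node(0, b, 0),  b = b.
Delete trivial equation b = b.
Bind S := node(0, b, 0); no other remaining equation mentions S.
Delete trivial equation b = b.
MGU = { B -> succ(tup(c, 0, c)), X2 -> node(0, succ(succ(tup(c, 0, c))), succ(c)), N -> node(0, succ(succ(tup(c, 0, c))), succ(c)), X1 -> node(node(0, 0, succ(tup(c, 0, c))), succ(tup(c, 0, c)), node(0, succ(tup(c, 0, c)), c)), Q -> succ(tup(c, 0, c)), P -> c, S -> node(0, b, 0) }, so P -> c.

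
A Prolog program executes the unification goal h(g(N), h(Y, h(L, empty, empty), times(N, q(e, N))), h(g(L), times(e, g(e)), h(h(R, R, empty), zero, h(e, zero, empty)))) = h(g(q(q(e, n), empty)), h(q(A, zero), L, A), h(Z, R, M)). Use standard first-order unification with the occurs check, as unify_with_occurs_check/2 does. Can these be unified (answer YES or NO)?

NO

Decompose h/3: g(N) = g(q(q(e, n), empty)),  h(Y, h(L, empty, empty), times(N, q(e, N))) = h(q(A, zero), L, A),  h(g(L), times(e, g(e)), h(h(R, R, empty), zero, h(e, zero, empty))) = h(Z, R, M).
Decompose g/1: N = q(q(e, n), empty).
Bind N := q(q(e, n), empty); substituting into the one remaining equation that mentions N gives: h(Y, h(L, empty, empty), times(q(q(e, n), empty), q(e, q(q(e, n), empty)))) = h(q(A, zero), L, A).
Decompose h/3: Y = q(A, zero),  h(L, empty, empty) = L,  times(q(q(e, n), empty), q(e, q(q(e, n), empty))) = A.
Bind Y := q(A, zero); no other remaining equation mentions Y.
Occurs check fails: L occurs in h(L, empty, empty); the equation L = h(L, empty, empty) has no finite solution.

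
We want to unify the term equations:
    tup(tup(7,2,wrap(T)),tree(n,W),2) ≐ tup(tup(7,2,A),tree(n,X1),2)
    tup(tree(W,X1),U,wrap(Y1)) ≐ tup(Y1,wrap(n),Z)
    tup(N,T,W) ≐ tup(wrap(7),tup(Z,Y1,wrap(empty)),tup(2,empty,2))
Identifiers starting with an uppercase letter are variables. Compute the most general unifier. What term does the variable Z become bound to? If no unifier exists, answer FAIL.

wrap(tree(tup(2,empty,2),tup(2,empty,2)))

Decompose tup/3: tup(7,2,wrap(T)) ≐ tup(7,2,A),  tree(n,W) ≐ tree(n,X1),  2 ≐ 2.
Decompose tup/3: 7 ≐ 7,  2 ≐ 2,  wrap(T) ≐ A.
Delete trivial equation 7 ≐ 7.
Delete trivial equation 2 ≐ 2.
Bind A := wrap(T); no other remaining equation mentions A.
Decompose tree/2: n ≐ n,  W ≐ X1.
Delete trivial equation n ≐ n.
Bind W := X1; substituting into the 2 remaining equations that mention W gives: tup(tree(X1,X1),U,wrap(Y1)) ≐ tup(Y1,wrap(n),Z),  tup(N,T,X1) ≐ tup(wrap(7),tup(Z,Y1,wrap(empty)),tup(2,empty,2)).
Delete trivial equation 2 ≐ 2.
Decompose tup/3: tree(X1,X1) ≐ Y1,  U ≐ wrap(n),  wrap(Y1) ≐ Z.
Bind Y1 := tree(X1,X1); substituting into the 2 remaining equations that mention Y1 gives: wrap(tree(X1,X1)) ≐ Z,  tup(N,T,X1) ≐ tup(wrap(7),tup(Z,tree(X1,X1),wrap(empty)),tup(2,empty,2)).
Bind U := wrap(n); no other remaining equation mentions U.
Bind Z := wrap(tree(X1,X1)); substituting into the remaining equation gives: tup(N,T,X1) ≐ tup(wrap(7),tup(wrap(tree(X1,X1)),tree(X1,X1),wrap(empty)),tup(2,empty,2)).
Decompose tup/3: N ≐ wrap(7),  T ≐ tup(wrap(tree(X1,X1)),tree(X1,X1),wrap(empty)),  X1 ≐ tup(2,empty,2).
Bind N := wrap(7); no other remaining equation mentions N.
Bind T := tup(wrap(tree(X1,X1)),tree(X1,X1),wrap(empty)); no other remaining equation mentions T. Substituting into the earlier binding gives A := wrap(tup(wrap(tree(X1,X1)),tree(X1,X1),wrap(empty))).
Bind X1 := tup(2,empty,2). Substituting into the earlier bindings gives A := wrap(tup(wrap(tree(tup(2,empty,2),tup(2,empty,2))),tree(tup(2,empty,2),tup(2,empty,2)),wrap(empty))), W := tup(2,empty,2), Y1 := tree(tup(2,empty,2),tup(2,empty,2)), Z := wrap(tree(tup(2,empty,2),tup(2,empty,2))), T := tup(wrap(tree(tup(2,empty,2),tup(2,empty,2))),tree(tup(2,empty,2),tup(2,empty,2)),wrap(empty)).
MGU = { A -> wrap(tup(wrap(tree(tup(2,empty,2),tup(2,empty,2))),tree(tup(2,empty,2),tup(2,empty,2)),wrap(empty))), W -> tup(2,empty,2), Y1 -> tree(tup(2,empty,2),tup(2,empty,2)), U -> wrap(n), Z -> wrap(tree(tup(2,empty,2),tup(2,empty,2))), N -> wrap(7), T -> tup(wrap(tree(tup(2,empty,2),tup(2,empty,2))),tree(tup(2,empty,2),tup(2,empty,2)),wrap(empty)), X1 -> tup(2,empty,2) }, so Z -> wrap(tree(tup(2,empty,2),tup(2,empty,2))).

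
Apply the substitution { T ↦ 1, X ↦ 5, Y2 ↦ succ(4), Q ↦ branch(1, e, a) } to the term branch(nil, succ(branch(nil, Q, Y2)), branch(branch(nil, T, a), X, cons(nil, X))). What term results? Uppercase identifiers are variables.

branch(nil, succ(branch(nil, branch(1, e, a), succ(4))), branch(branch(nil, 1, a), 5, cons(nil, 5)))

Replace each occurrence of T with 1.
Replace each occurrence of X with 5.
Replace each occurrence of Y2 with succ(4).
Replace each occurrence of Q with branch(1, e, a).
Result: branch(nil, succ(branch(nil, branch(1, e, a), succ(4))), branch(branch(nil, 1, a), 5, cons(nil, 5))).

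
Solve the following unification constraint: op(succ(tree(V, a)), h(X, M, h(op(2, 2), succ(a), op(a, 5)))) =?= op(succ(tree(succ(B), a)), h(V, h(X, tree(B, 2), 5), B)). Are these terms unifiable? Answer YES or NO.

YES

Decompose op/2: succ(tree(V, a)) =?= succ(tree(succ(B), a)),  h(X, M, h(op(2, 2), succ(a), op(a, 5))) =?= h(V, h(X, tree(B, 2), 5), B).
Decompose succ/1: tree(V, a) =?= tree(succ(B), a).
Decompose tree/2: V =?= succ(B),  a =?= a.
Bind V := succ(B); substituting into the one remaining equation that mentions V gives: h(X, M, h(op(2, 2), succ(a), op(a, 5))) =?= h(succ(B), h(X, tree(B, 2), 5), B).
Delete trivial equation a =?= a.
Decompose h/3: X =?= succ(B),  M =?= h(X, tree(B, 2), 5),  h(op(2, 2), succ(a), op(a, 5)) =?= B.
Bind X := succ(B); substituting into the one remaining equation that mentions X gives: M =?= h(succ(B), tree(B, 2), 5).
Bind M := h(succ(B), tree(B, 2), 5); no other remaining equation mentions M.
Bind B := h(op(2, 2), succ(a), op(a, 5)). Substituting into the earlier bindings gives V := succ(h(op(2, 2), succ(a), op(a, 5))), X := succ(h(op(2, 2), succ(a), op(a, 5))), M := h(succ(h(op(2, 2), succ(a), op(a, 5))), tree(h(op(2, 2), succ(a), op(a, 5)), 2), 5).
No equations remain and no clash or occurs-check failure arose, so a unifier exists.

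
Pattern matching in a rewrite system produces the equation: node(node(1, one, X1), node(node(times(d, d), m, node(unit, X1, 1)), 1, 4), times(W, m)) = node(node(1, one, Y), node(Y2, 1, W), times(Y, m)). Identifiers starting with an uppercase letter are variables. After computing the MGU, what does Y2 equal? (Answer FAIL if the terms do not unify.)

Decompose node/3: node(1, one, X1) = node(1, one, Y),  node(node(times(d, d), m, node(unit, X1, 1)), 1, 4) = node(Y2, 1, W),  times(W, m) = times(Y, m).
Decompose node/3: 1 = 1,  one = one,  X1 = Y.
Delete trivial equation 1 = 1.
Delete trivial equation one = one.
Bind X1 := Y; substituting into the one remaining equation that mentions X1 gives: node(node(times(d, d), m, node(unit, Y, 1)), 1, 4) = node(Y2, 1, W).
Decompose node/3: node(times(d, d), m, node(unit, Y, 1)) = Y2,  1 = 1,  4 = W.
Bind Y2 := node(times(d, d), m, node(unit, Y, 1)); no other remaining equation mentions Y2.
Delete trivial equation 1 = 1.
Bind W := 4; substituting into the remaining equation gives: times(4, m) = times(Y, m).
Decompose times/2: 4 = Y,  m = m.
Bind Y := 4; no other remaining equation mentions Y. Substituting into the earlier bindings gives X1 := 4, Y2 := node(times(d, d), m, node(unit, 4, 1)).
Delete trivial equation m = m.
MGU = { X1 ↦ 4, Y2 ↦ node(times(d, d), m, node(unit, 4, 1)), W ↦ 4, Y ↦ 4 }, so Y2 ↦ node(times(d, d), m, node(unit, 4, 1)).

node(times(d, d), m, node(unit, 4, 1))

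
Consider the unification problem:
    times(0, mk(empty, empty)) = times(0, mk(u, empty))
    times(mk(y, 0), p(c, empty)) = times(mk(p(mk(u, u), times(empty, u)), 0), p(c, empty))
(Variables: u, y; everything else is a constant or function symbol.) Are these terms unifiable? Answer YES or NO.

Decompose times/2: 0 = 0,  mk(empty, empty) = mk(u, empty).
Delete trivial equation 0 = 0.
Decompose mk/2: empty = u,  empty = empty.
Bind u := empty; substituting into the one remaining equation that mentions u gives: times(mk(y, 0), p(c, empty)) = times(mk(p(mk(empty, empty), times(empty, empty)), 0), p(c, empty)).
Delete trivial equation empty = empty.
Decompose times/2: mk(y, 0) = mk(p(mk(empty, empty), times(empty, empty)), 0),  p(c, empty) = p(c, empty).
Decompose mk/2: y = p(mk(empty, empty), times(empty, empty)),  0 = 0.
Bind y := p(mk(empty, empty), times(empty, empty)); no other remaining equation mentions y.
Delete trivial equation 0 = 0.
Delete trivial equation p(c, empty) = p(c, empty).
No equations remain and no clash or occurs-check failure arose, so a unifier exists.

YES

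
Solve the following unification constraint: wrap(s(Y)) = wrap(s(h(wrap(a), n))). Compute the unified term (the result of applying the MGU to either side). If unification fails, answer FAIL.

Decompose wrap/1: s(Y) = s(h(wrap(a), n)).
Decompose s/1: Y = h(wrap(a), n).
Bind Y := h(wrap(a), n).
Applying the MGU to either side gives wrap(s(h(wrap(a), n))).

wrap(s(h(wrap(a), n)))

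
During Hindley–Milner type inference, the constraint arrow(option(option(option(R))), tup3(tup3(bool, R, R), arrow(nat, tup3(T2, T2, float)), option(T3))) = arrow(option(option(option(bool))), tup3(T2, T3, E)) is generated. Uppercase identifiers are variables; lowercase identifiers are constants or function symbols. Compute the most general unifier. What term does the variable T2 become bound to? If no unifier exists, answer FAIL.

Decompose arrow/2: option(option(option(R))) = option(option(option(bool))),  tup3(tup3(bool, R, R), arrow(nat, tup3(T2, T2, float)), option(T3)) = tup3(T2, T3, E).
Decompose option/1: option(option(R)) = option(option(bool)).
Decompose option/1: option(R) = option(bool).
Decompose option/1: R = bool.
Bind R := bool; substituting into the remaining equation gives: tup3(tup3(bool, bool, bool), arrow(nat, tup3(T2, T2, float)), option(T3)) = tup3(T2, T3, E).
Decompose tup3/3: tup3(bool, bool, bool) = T2,  arrow(nat, tup3(T2, T2, float)) = T3,  option(T3) = E.
Bind T2 := tup3(bool, bool, bool); substituting into the one remaining equation that mentions T2 gives: arrow(nat, tup3(tup3(bool, bool, bool), tup3(bool, bool, bool), float)) = T3.
Bind T3 := arrow(nat, tup3(tup3(bool, bool, bool), tup3(bool, bool, bool), float)); substituting into the remaining equation gives: option(arrow(nat, tup3(tup3(bool, bool, bool), tup3(bool, bool, bool), float))) = E.
Bind E := option(arrow(nat, tup3(tup3(bool, bool, bool), tup3(bool, bool, bool), float))).
MGU = { R ↦ bool, T2 ↦ tup3(bool, bool, bool), T3 ↦ arrow(nat, tup3(tup3(bool, bool, bool), tup3(bool, bool, bool), float)), E ↦ option(arrow(nat, tup3(tup3(bool, bool, bool), tup3(bool, bool, bool), float))) }, so T2 ↦ tup3(bool, bool, bool).

tup3(bool, bool, bool)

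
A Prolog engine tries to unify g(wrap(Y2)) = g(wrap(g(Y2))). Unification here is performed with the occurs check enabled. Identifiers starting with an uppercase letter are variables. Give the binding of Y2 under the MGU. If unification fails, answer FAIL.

FAIL

Decompose g/1: wrap(Y2) = wrap(g(Y2)).
Decompose wrap/1: Y2 = g(Y2).
Occurs check fails: Y2 occurs in g(Y2); the equation Y2 = g(Y2) has no finite solution.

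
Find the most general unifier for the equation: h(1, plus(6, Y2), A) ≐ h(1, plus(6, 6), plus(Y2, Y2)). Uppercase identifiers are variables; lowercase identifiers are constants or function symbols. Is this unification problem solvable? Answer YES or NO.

YES

Decompose h/3: 1 ≐ 1,  plus(6, Y2) ≐ plus(6, 6),  A ≐ plus(Y2, Y2).
Delete trivial equation 1 ≐ 1.
Decompose plus/2: 6 ≐ 6,  Y2 ≐ 6.
Delete trivial equation 6 ≐ 6.
Bind Y2 := 6; substituting into the remaining equation gives: A ≐ plus(6, 6).
Bind A := plus(6, 6).
No equations remain and no clash or occurs-check failure arose, so a unifier exists.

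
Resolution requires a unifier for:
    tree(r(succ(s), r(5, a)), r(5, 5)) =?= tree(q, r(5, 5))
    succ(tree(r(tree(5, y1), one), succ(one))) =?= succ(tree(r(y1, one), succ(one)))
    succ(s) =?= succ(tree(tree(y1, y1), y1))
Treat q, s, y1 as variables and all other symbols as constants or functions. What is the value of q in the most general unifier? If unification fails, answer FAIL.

FAIL

Decompose tree/2: r(succ(s), r(5, a)) =?= q,  r(5, 5) =?= r(5, 5).
Bind q := r(succ(s), r(5, a)); no other remaining equation mentions q.
Delete trivial equation r(5, 5) =?= r(5, 5).
Decompose succ/1: tree(r(tree(5, y1), one), succ(one)) =?= tree(r(y1, one), succ(one)).
Decompose tree/2: r(tree(5, y1), one) =?= r(y1, one),  succ(one) =?= succ(one).
Decompose r/2: tree(5, y1) =?= y1,  one =?= one.
Occurs check fails: y1 occurs in tree(5, y1); the equation y1 =?= tree(5, y1) has no finite solution.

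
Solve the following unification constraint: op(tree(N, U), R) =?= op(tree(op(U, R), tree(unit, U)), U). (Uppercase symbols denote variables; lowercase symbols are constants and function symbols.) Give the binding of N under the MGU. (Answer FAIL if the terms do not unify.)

Decompose op/2: tree(N, U) =?= tree(op(U, R), tree(unit, U)),  R =?= U.
Decompose tree/2: N =?= op(U, R),  U =?= tree(unit, U).
Bind N := op(U, R); no other remaining equation mentions N.
Occurs check fails: U occurs in tree(unit, U); the equation U =?= tree(unit, U) has no finite solution.

FAIL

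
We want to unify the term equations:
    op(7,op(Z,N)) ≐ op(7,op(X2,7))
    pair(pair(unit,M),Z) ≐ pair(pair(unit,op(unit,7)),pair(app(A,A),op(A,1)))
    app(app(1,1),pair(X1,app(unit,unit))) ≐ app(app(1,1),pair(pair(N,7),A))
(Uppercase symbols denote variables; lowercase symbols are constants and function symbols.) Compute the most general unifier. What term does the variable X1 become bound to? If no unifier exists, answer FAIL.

Decompose op/2: 7 ≐ 7,  op(Z,N) ≐ op(X2,7).
Delete trivial equation 7 ≐ 7.
Decompose op/2: Z ≐ X2,  N ≐ 7.
Bind Z := X2; substituting into the one remaining equation that mentions Z gives: pair(pair(unit,M),X2) ≐ pair(pair(unit,op(unit,7)),pair(app(A,A),op(A,1))).
Bind N := 7; substituting into the one remaining equation that mentions N gives: app(app(1,1),pair(X1,app(unit,unit))) ≐ app(app(1,1),pair(pair(7,7),A)).
Decompose pair/2: pair(unit,M) ≐ pair(unit,op(unit,7)),  X2 ≐ pair(app(A,A),op(A,1)).
Decompose pair/2: unit ≐ unit,  M ≐ op(unit,7).
Delete trivial equation unit ≐ unit.
Bind M := op(unit,7); no other remaining equation mentions M.
Bind X2 := pair(app(A,A),op(A,1)); no other remaining equation mentions X2. Substituting into the earlier binding gives Z := pair(app(A,A),op(A,1)).
Decompose app/2: app(1,1) ≐ app(1,1),  pair(X1,app(unit,unit)) ≐ pair(pair(7,7),A).
Delete trivial equation app(1,1) ≐ app(1,1).
Decompose pair/2: X1 ≐ pair(7,7),  app(unit,unit) ≐ A.
Bind X1 := pair(7,7); no other remaining equation mentions X1.
Bind A := app(unit,unit). Substituting into the earlier bindings gives Z := pair(app(app(unit,unit),app(unit,unit)),op(app(unit,unit),1)), X2 := pair(app(app(unit,unit),app(unit,unit)),op(app(unit,unit),1)).
MGU = { Z ↦ pair(app(app(unit,unit),app(unit,unit)),op(app(unit,unit),1)), N ↦ 7, M ↦ op(unit,7), X2 ↦ pair(app(app(unit,unit),app(unit,unit)),op(app(unit,unit),1)), X1 ↦ pair(7,7), A ↦ app(unit,unit) }, so X1 ↦ pair(7,7).

pair(7,7)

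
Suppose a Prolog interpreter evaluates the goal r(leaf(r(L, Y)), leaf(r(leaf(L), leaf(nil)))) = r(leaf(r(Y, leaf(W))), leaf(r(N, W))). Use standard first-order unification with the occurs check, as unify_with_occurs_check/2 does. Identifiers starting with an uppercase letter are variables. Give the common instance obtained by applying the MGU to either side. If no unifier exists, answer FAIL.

r(leaf(r(leaf(leaf(nil)), leaf(leaf(nil)))), leaf(r(leaf(leaf(leaf(nil))), leaf(nil))))

Decompose r/2: leaf(r(L, Y)) = leaf(r(Y, leaf(W))),  leaf(r(leaf(L), leaf(nil))) = leaf(r(N, W)).
Decompose leaf/1: r(L, Y) = r(Y, leaf(W)).
Decompose r/2: L = Y,  Y = leaf(W).
Bind L := Y; substituting into the one remaining equation that mentions L gives: leaf(r(leaf(Y), leaf(nil))) = leaf(r(N, W)).
Bind Y := leaf(W); substituting into the remaining equation gives: leaf(r(leaf(leaf(W)), leaf(nil))) = leaf(r(N, W)). Substituting into the earlier binding gives L := leaf(W).
Decompose leaf/1: r(leaf(leaf(W)), leaf(nil)) = r(N, W).
Decompose r/2: leaf(leaf(W)) = N,  leaf(nil) = W.
Bind N := leaf(leaf(W)); no other remaining equation mentions N.
Bind W := leaf(nil). Substituting into the earlier bindings gives L := leaf(leaf(nil)), Y := leaf(leaf(nil)), N := leaf(leaf(leaf(nil))).
Applying the MGU to either side gives r(leaf(r(leaf(leaf(nil)), leaf(leaf(nil)))), leaf(r(leaf(leaf(leaf(nil))), leaf(nil)))).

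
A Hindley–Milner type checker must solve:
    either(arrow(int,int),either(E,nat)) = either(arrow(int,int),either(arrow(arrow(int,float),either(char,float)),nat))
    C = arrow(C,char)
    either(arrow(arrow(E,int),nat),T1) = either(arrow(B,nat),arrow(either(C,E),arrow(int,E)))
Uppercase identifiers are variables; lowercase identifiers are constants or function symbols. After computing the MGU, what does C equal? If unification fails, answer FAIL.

FAIL

Decompose either/2: arrow(int,int) = arrow(int,int),  either(E,nat) = either(arrow(arrow(int,float),either(char,float)),nat).
Delete trivial equation arrow(int,int) = arrow(int,int).
Decompose either/2: E = arrow(arrow(int,float),either(char,float)),  nat = nat.
Bind E := arrow(arrow(int,float),either(char,float)); substituting into the one remaining equation that mentions E gives: either(arrow(arrow(arrow(arrow(int,float),either(char,float)),int),nat),T1) = either(arrow(B,nat),arrow(either(C,arrow(arrow(int,float),either(char,float))),arrow(int,arrow(arrow(int,float),either(char,float))))).
Delete trivial equation nat = nat.
Occurs check fails: C occurs in arrow(C,char); the equation C = arrow(C,char) has no finite solution.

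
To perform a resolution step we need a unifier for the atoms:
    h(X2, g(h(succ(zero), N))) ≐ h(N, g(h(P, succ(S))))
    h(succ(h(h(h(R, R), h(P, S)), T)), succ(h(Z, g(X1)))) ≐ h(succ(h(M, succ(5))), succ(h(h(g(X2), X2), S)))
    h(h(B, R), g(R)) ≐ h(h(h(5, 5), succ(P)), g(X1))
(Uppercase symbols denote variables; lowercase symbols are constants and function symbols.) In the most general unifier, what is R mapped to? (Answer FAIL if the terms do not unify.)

succ(succ(zero))

Decompose h/2: X2 ≐ N,  g(h(succ(zero), N)) ≐ g(h(P, succ(S))).
Bind X2 := N; substituting into the one remaining equation that mentions X2 gives: h(succ(h(h(h(R, R), h(P, S)), T)), succ(h(Z, g(X1)))) ≐ h(succ(h(M, succ(5))), succ(h(h(g(N), N), S))).
Decompose g/1: h(succ(zero), N) ≐ h(P, succ(S)).
Decompose h/2: succ(zero) ≐ P,  N ≐ succ(S).
Bind P := succ(zero); substituting into the 2 remaining equations that mention P gives: h(succ(h(h(h(R, R), h(succ(zero), S)), T)), succ(h(Z, g(X1)))) ≐ h(succ(h(M, succ(5))), succ(h(h(g(N), N), S))),  h(h(B, R), g(R)) ≐ h(h(h(5, 5), succ(succ(zero))), g(X1)).
Bind N := succ(S); substituting into the one remaining equation that mentions N gives: h(succ(h(h(h(R, R), h(succ(zero), S)), T)), succ(h(Z, g(X1)))) ≐ h(succ(h(M, succ(5))), succ(h(h(g(succ(S)), succ(S)), S))). Substituting into the earlier binding gives X2 := succ(S).
Decompose h/2: succ(h(h(h(R, R), h(succ(zero), S)), T)) ≐ succ(h(M, succ(5))),  succ(h(Z, g(X1))) ≐ succ(h(h(g(succ(S)), succ(S)), S)).
Decompose succ/1: h(h(h(R, R), h(succ(zero), S)), T) ≐ h(M, succ(5)).
Decompose h/2: h(h(R, R), h(succ(zero), S)) ≐ M,  T ≐ succ(5).
Bind M := h(h(R, R), h(succ(zero), S)); no other remaining equation mentions M.
Bind T := succ(5); no other remaining equation mentions T.
Decompose succ/1: h(Z, g(X1)) ≐ h(h(g(succ(S)), succ(S)), S).
Decompose h/2: Z ≐ h(g(succ(S)), succ(S)),  g(X1) ≐ S.
Bind Z := h(g(succ(S)), succ(S)); no other remaining equation mentions Z.
Bind S := g(X1); no other remaining equation mentions S. Substituting into the earlier bindings gives X2 := succ(g(X1)), N := succ(g(X1)), M := h(h(R, R), h(succ(zero), g(X1))), Z := h(g(succ(g(X1))), succ(g(X1))).
Decompose h/2: h(B, R) ≐ h(h(5, 5), succ(succ(zero))),  g(R) ≐ g(X1).
Decompose h/2: B ≐ h(5, 5),  R ≐ succ(succ(zero)).
Bind B := h(5, 5); no other remaining equation mentions B.
Bind R := succ(succ(zero)); substituting into the remaining equation gives: g(succ(succ(zero))) ≐ g(X1). Substituting into the earlier binding gives M := h(h(succ(succ(zero)), succ(succ(zero))), h(succ(zero), g(X1))).
Decompose g/1: succ(succ(zero)) ≐ X1.
Bind X1 := succ(succ(zero)). Substituting into the earlier bindings gives X2 := succ(g(succ(succ(zero)))), N := succ(g(succ(succ(zero)))), M := h(h(succ(succ(zero)), succ(succ(zero))), h(succ(zero), g(succ(succ(zero))))), Z := h(g(succ(g(succ(succ(zero))))), succ(g(succ(succ(zero))))), S := g(succ(succ(zero))).
MGU = { X2 ↦ succ(g(succ(succ(zero)))), P ↦ succ(zero), N ↦ succ(g(succ(succ(zero)))), M ↦ h(h(succ(succ(zero)), succ(succ(zero))), h(succ(zero), g(succ(succ(zero))))), T ↦ succ(5), Z ↦ h(g(succ(g(succ(succ(zero))))), succ(g(succ(succ(zero))))), S ↦ g(succ(succ(zero))), B ↦ h(5, 5), R ↦ succ(succ(zero)), X1 ↦ succ(succ(zero)) }, so R ↦ succ(succ(zero)).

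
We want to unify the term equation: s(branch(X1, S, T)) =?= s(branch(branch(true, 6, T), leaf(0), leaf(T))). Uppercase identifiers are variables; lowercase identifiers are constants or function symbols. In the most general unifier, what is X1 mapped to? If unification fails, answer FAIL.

FAIL

Decompose s/1: branch(X1, S, T) =?= branch(branch(true, 6, T), leaf(0), leaf(T)).
Decompose branch/3: X1 =?= branch(true, 6, T),  S =?= leaf(0),  T =?= leaf(T).
Bind X1 := branch(true, 6, T); no other remaining equation mentions X1.
Bind S := leaf(0); no other remaining equation mentions S.
Occurs check fails: T occurs in leaf(T); the equation T =?= leaf(T) has no finite solution.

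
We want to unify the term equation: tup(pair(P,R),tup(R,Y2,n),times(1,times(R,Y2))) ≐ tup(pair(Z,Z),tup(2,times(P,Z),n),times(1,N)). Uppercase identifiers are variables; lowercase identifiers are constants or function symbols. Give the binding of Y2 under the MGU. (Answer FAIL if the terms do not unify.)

times(2,2)

Decompose tup/3: pair(P,R) ≐ pair(Z,Z),  tup(R,Y2,n) ≐ tup(2,times(P,Z),n),  times(1,times(R,Y2)) ≐ times(1,N).
Decompose pair/2: P ≐ Z,  R ≐ Z.
Bind P := Z; substituting into the one remaining equation that mentions P gives: tup(R,Y2,n) ≐ tup(2,times(Z,Z),n).
Bind R := Z; substituting into the remaining equations gives: tup(Z,Y2,n) ≐ tup(2,times(Z,Z),n),  times(1,times(Z,Y2)) ≐ times(1,N).
Decompose tup/3: Z ≐ 2,  Y2 ≐ times(Z,Z),  n ≐ n.
Bind Z := 2; substituting into the 2 remaining equations that mention Z gives: Y2 ≐ times(2,2),  times(1,times(2,Y2)) ≐ times(1,N). Substituting into the earlier bindings gives P := 2, R := 2.
Bind Y2 := times(2,2); substituting into the one remaining equation that mentions Y2 gives: times(1,times(2,times(2,2))) ≐ times(1,N).
Delete trivial equation n ≐ n.
Decompose times/2: 1 ≐ 1,  times(2,times(2,2)) ≐ N.
Delete trivial equation 1 ≐ 1.
Bind N := times(2,times(2,2)).
MGU = { P -> 2, R -> 2, Z -> 2, Y2 -> times(2,2), N -> times(2,times(2,2)) }, so Y2 -> times(2,2).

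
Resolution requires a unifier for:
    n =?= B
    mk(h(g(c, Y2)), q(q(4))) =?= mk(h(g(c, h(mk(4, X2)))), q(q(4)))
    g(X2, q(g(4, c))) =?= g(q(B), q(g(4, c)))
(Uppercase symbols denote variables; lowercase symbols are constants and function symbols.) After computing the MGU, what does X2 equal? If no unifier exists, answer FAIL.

Bind B := n; substituting into the one remaining equation that mentions B gives: g(X2, q(g(4, c))) =?= g(q(n), q(g(4, c))).
Decompose mk/2: h(g(c, Y2)) =?= h(g(c, h(mk(4, X2)))),  q(q(4)) =?= q(q(4)).
Decompose h/1: g(c, Y2) =?= g(c, h(mk(4, X2))).
Decompose g/2: c =?= c,  Y2 =?= h(mk(4, X2)).
Delete trivial equation c =?= c.
Bind Y2 := h(mk(4, X2)); no other remaining equation mentions Y2.
Delete trivial equation q(q(4)) =?= q(q(4)).
Decompose g/2: X2 =?= q(n),  q(g(4, c)) =?= q(g(4, c)).
Bind X2 := q(n); no other remaining equation mentions X2. Substituting into the earlier binding gives Y2 := h(mk(4, q(n))).
Delete trivial equation q(g(4, c)) =?= q(g(4, c)).
MGU = { B := n, Y2 := h(mk(4, q(n))), X2 := q(n) }, so X2 := q(n).

q(n)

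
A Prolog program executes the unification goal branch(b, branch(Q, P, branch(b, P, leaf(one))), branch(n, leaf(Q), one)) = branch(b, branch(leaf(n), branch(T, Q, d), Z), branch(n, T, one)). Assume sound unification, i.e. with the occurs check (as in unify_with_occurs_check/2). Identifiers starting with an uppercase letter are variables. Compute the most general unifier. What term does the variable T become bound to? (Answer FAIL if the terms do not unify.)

leaf(leaf(n))

Decompose branch/3: b = b,  branch(Q, P, branch(b, P, leaf(one))) = branch(leaf(n), branch(T, Q, d), Z),  branch(n, leaf(Q), one) = branch(n, T, one).
Delete trivial equation b = b.
Decompose branch/3: Q = leaf(n),  P = branch(T, Q, d),  branch(b, P, leaf(one)) = Z.
Bind Q := leaf(n); substituting into the 2 remaining equations that mention Q gives: P = branch(T, leaf(n), d),  branch(n, leaf(leaf(n)), one) = branch(n, T, one).
Bind P := branch(T, leaf(n), d); substituting into the one remaining equation that mentions P gives: branch(b, branch(T, leaf(n), d), leaf(one)) = Z.
Bind Z := branch(b, branch(T, leaf(n), d), leaf(one)); no other remaining equation mentions Z.
Decompose branch/3: n = n,  leaf(leaf(n)) = T,  one = one.
Delete trivial equation n = n.
Bind T := leaf(leaf(n)); no other remaining equation mentions T. Substituting into the earlier bindings gives P := branch(leaf(leaf(n)), leaf(n), d), Z := branch(b, branch(leaf(leaf(n)), leaf(n), d), leaf(one)).
Delete trivial equation one = one.
MGU = { Q -> leaf(n), P -> branch(leaf(leaf(n)), leaf(n), d), Z -> branch(b, branch(leaf(leaf(n)), leaf(n), d), leaf(one)), T -> leaf(leaf(n)) }, so T -> leaf(leaf(n)).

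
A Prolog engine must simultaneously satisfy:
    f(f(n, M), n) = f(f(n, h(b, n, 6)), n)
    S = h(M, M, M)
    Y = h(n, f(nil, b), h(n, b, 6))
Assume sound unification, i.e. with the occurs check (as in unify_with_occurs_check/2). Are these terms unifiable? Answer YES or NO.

Decompose f/2: f(n, M) = f(n, h(b, n, 6)),  n = n.
Decompose f/2: n = n,  M = h(b, n, 6).
Delete trivial equation n = n.
Bind M := h(b, n, 6); substituting into the one remaining equation that mentions M gives: S = h(h(b, n, 6), h(b, n, 6), h(b, n, 6)).
Delete trivial equation n = n.
Bind S := h(h(b, n, 6), h(b, n, 6), h(b, n, 6)); no other remaining equation mentions S.
Bind Y := h(n, f(nil, b), h(n, b, 6)).
No equations remain and no clash or occurs-check failure arose, so a unifier exists.

YES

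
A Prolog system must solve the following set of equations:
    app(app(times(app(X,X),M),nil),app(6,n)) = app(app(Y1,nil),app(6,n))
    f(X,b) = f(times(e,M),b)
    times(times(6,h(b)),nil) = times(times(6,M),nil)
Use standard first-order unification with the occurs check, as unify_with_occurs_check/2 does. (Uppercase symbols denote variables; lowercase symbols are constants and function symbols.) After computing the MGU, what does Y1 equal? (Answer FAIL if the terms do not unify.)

Decompose app/2: app(times(app(X,X),M),nil) = app(Y1,nil),  app(6,n) = app(6,n).
Decompose app/2: times(app(X,X),M) = Y1,  nil = nil.
Bind Y1 := times(app(X,X),M); no other remaining equation mentions Y1.
Delete trivial equation nil = nil.
Delete trivial equation app(6,n) = app(6,n).
Decompose f/2: X = times(e,M),  b = b.
Bind X := times(e,M); no other remaining equation mentions X. Substituting into the earlier binding gives Y1 := times(app(times(e,M),times(e,M)),M).
Delete trivial equation b = b.
Decompose times/2: times(6,h(b)) = times(6,M),  nil = nil.
Decompose times/2: 6 = 6,  h(b) = M.
Delete trivial equation 6 = 6.
Bind M := h(b); no other remaining equation mentions M. Substituting into the earlier bindings gives Y1 := times(app(times(e,h(b)),times(e,h(b))),h(b)), X := times(e,h(b)).
Delete trivial equation nil = nil.
MGU = { Y1 = times(app(times(e,h(b)),times(e,h(b))),h(b)), X = times(e,h(b)), M = h(b) }, so Y1 = times(app(times(e,h(b)),times(e,h(b))),h(b)).

times(app(times(e,h(b)),times(e,h(b))),h(b))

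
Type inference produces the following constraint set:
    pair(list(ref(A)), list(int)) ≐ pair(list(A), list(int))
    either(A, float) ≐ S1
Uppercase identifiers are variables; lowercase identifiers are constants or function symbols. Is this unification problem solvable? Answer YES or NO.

NO

Decompose pair/2: list(ref(A)) ≐ list(A),  list(int) ≐ list(int).
Decompose list/1: ref(A) ≐ A.
Occurs check fails: A occurs in ref(A); the equation A ≐ ref(A) has no finite solution.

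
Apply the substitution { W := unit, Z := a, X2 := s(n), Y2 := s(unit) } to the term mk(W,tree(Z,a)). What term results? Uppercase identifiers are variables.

mk(unit,tree(a,a))

Replace each occurrence of W with unit.
Replace each occurrence of Z with a.
Result: mk(unit,tree(a,a)).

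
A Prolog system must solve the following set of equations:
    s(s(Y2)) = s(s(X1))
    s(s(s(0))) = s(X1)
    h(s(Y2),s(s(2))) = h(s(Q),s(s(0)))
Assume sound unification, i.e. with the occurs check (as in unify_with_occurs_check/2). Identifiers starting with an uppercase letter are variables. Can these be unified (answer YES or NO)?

NO

Decompose s/1: s(Y2) = s(X1).
Decompose s/1: Y2 = X1.
Bind Y2 := X1; substituting into the one remaining equation that mentions Y2 gives: h(s(X1),s(s(2))) = h(s(Q),s(s(0))).
Decompose s/1: s(s(0)) = X1.
Bind X1 := s(s(0)); substituting into the remaining equation gives: h(s(s(s(0))),s(s(2))) = h(s(Q),s(s(0))). Substituting into the earlier binding gives Y2 := s(s(0)).
Decompose h/2: s(s(s(0))) = s(Q),  s(s(2)) = s(s(0)).
Decompose s/1: s(s(0)) = Q.
Bind Q := s(s(0)); no other remaining equation mentions Q.
Decompose s/1: s(2) = s(0).
Decompose s/1: 2 = 0.
Clash: constants 2 and 0 differ; no unifier exists.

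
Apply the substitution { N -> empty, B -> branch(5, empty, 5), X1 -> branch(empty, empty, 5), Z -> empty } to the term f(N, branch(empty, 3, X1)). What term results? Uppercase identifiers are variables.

Replace each occurrence of N with empty.
Replace each occurrence of X1 with branch(empty, empty, 5).
Result: f(empty, branch(empty, 3, branch(empty, empty, 5))).

f(empty, branch(empty, 3, branch(empty, empty, 5)))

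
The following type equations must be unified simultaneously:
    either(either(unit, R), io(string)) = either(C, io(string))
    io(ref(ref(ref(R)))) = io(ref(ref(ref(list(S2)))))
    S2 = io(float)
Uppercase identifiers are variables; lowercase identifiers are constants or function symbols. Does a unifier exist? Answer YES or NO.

Decompose either/2: either(unit, R) = C,  io(string) = io(string).
Bind C := either(unit, R); no other remaining equation mentions C.
Delete trivial equation io(string) = io(string).
Decompose io/1: ref(ref(ref(R))) = ref(ref(ref(list(S2)))).
Decompose ref/1: ref(ref(R)) = ref(ref(list(S2))).
Decompose ref/1: ref(R) = ref(list(S2)).
Decompose ref/1: R = list(S2).
Bind R := list(S2); no other remaining equation mentions R. Substituting into the earlier binding gives C := either(unit, list(S2)).
Bind S2 := io(float). Substituting into the earlier bindings gives C := either(unit, list(io(float))), R := list(io(float)).
No equations remain and no clash or occurs-check failure arose, so a unifier exists.

YES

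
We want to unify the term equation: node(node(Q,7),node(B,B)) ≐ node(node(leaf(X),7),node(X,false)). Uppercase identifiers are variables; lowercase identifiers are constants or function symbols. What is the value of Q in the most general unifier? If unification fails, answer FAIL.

Decompose node/2: node(Q,7) ≐ node(leaf(X),7),  node(B,B) ≐ node(X,false).
Decompose node/2: Q ≐ leaf(X),  7 ≐ 7.
Bind Q := leaf(X); no other remaining equation mentions Q.
Delete trivial equation 7 ≐ 7.
Decompose node/2: B ≐ X,  B ≐ false.
Bind B := X; substituting into the remaining equation gives: X ≐ false.
Bind X := false. Substituting into the earlier bindings gives Q := leaf(false), B := false.
MGU = { Q ↦ leaf(false), B ↦ false, X ↦ false }, so Q ↦ leaf(false).

leaf(false)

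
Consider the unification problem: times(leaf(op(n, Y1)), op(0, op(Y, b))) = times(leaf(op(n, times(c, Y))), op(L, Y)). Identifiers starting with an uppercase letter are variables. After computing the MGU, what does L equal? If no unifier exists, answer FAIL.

Decompose times/2: leaf(op(n, Y1)) = leaf(op(n, times(c, Y))),  op(0, op(Y, b)) = op(L, Y).
Decompose leaf/1: op(n, Y1) = op(n, times(c, Y)).
Decompose op/2: n = n,  Y1 = times(c, Y).
Delete trivial equation n = n.
Bind Y1 := times(c, Y); no other remaining equation mentions Y1.
Decompose op/2: 0 = L,  op(Y, b) = Y.
Bind L := 0; no other remaining equation mentions L.
Occurs check fails: Y occurs in op(Y, b); the equation Y = op(Y, b) has no finite solution.

FAIL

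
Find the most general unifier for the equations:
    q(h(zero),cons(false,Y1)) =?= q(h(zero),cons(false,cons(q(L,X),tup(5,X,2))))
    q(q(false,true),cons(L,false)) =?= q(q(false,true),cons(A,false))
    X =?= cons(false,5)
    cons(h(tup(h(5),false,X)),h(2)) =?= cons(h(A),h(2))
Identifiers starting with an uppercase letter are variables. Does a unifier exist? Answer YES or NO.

Decompose q/2: h(zero) =?= h(zero),  cons(false,Y1) =?= cons(false,cons(q(L,X),tup(5,X,2))).
Delete trivial equation h(zero) =?= h(zero).
Decompose cons/2: false =?= false,  Y1 =?= cons(q(L,X),tup(5,X,2)).
Delete trivial equation false =?= false.
Bind Y1 := cons(q(L,X),tup(5,X,2)); no other remaining equation mentions Y1.
Decompose q/2: q(false,true) =?= q(false,true),  cons(L,false) =?= cons(A,false).
Delete trivial equation q(false,true) =?= q(false,true).
Decompose cons/2: L =?= A,  false =?= false.
Bind L := A; no other remaining equation mentions L. Substituting into the earlier binding gives Y1 := cons(q(A,X),tup(5,X,2)).
Delete trivial equation false =?= false.
Bind X := cons(false,5); substituting into the remaining equation gives: cons(h(tup(h(5),false,cons(false,5))),h(2)) =?= cons(h(A),h(2)). Substituting into the earlier binding gives Y1 := cons(q(A,cons(false,5)),tup(5,cons(false,5),2)).
Decompose cons/2: h(tup(h(5),false,cons(false,5))) =?= h(A),  h(2) =?= h(2).
Decompose h/1: tup(h(5),false,cons(false,5)) =?= A.
Bind A := tup(h(5),false,cons(false,5)); no other remaining equation mentions A. Substituting into the earlier bindings gives Y1 := cons(q(tup(h(5),false,cons(false,5)),cons(false,5)),tup(5,cons(false,5),2)), L := tup(h(5),false,cons(false,5)).
Delete trivial equation h(2) =?= h(2).
No equations remain and no clash or occurs-check failure arose, so a unifier exists.

YES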